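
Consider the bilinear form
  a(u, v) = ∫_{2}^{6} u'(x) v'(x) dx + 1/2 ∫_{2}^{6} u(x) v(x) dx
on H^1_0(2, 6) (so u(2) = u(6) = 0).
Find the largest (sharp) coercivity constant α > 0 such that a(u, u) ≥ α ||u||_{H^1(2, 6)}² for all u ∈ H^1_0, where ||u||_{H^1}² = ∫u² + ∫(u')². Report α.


α = (8 + π^2)/(π^2 + 16)

Coercivity of a(·,·) on H^1_0(2, 6) means a(u, u) ≥ α ||u||_{H^1}² for every u ∈ H^1_0.
The interval has length L = 4, and Poincaré/coercivity depend only on L. Here a(u, u) = ∫(u')² + (1/2)·∫u².
Here 0 < c = 1/2 < 1. The condition a(u,u) ≥ α||u||_{H^1}² reads (1−α)∫(u')² ≥ (α−c)∫u². Any admissible α is ≤ 1 (rapidly oscillating u have ∫u²/∫(u')² → 0), and α = 1 would force 0 ≥ (1−c)∫u², impossible since c < 1; so 1−α > 0. By the sharp Poincaré inequality on H^1_0 of an interval of length L, ∫(u')² ≥ (π/L)²∫u² with equality for the first sine mode sin(π(x−x₀)/L) (x₀ the left endpoint), so the inequality holds for all u iff (1−α)(π/L)² ≥ α − c, i.e. α ≤ ((π/L)² + c)/((π/L)² + 1) = (1 + c(L/π)²)/(1 + (L/π)²). With (π/L)² = π^2/16 and c = 1/2, the largest admissible constant is α = ((π/L)² + c)/((π/L)² + 1).
Simplifying, α = (8 + π^2)/(π^2 + 16).


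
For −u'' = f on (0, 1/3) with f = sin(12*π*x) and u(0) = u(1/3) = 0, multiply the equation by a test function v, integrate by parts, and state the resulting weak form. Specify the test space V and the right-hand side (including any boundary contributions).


V = H^1_0(0, 1/3) (so v(0) = v(1/3) = 0); weak form: ∫_0^1/3 u'v' dx = ∫_0^1/3 (sin(12*π*x)) v dx for all v ∈ V.

Multiply both sides by a test function v and integrate from 0 to 1/3:
  ∫_0^1/3 −u''(x) v(x) dx = ∫_0^1/3 f(x) v(x) dx.
Integrate the LHS by parts once:
  ∫_0^1/3 −u'' v dx = −[u'(x) v(x)]_0^1/3 + ∫_0^1/3 u'(x) v'(x) dx.
Thus ∫_0^1/3 u'(x) v'(x) dx = ∫_0^1/3 f(x) v(x) dx + [u'(x) v(x)]_0^1/3.
Choose V so that boundary terms are either known or forced to vanish.
u is Dirichlet: u(0) = u(1/3) = 0. Let V = H^1_0(0, 1/3); then v(0) = v(1/3) = 0, and [u' v]_0^1/3 = 0.
Weak formulation: find u (satisfying any essential BC) such that ∫_0^1/3 u'(x) v'(x) dx = ∫_0^1/3 f v dx for all v ∈ V.
Substituting f(x) = sin(12*π*x), the right-hand side is ∫_0^1/3 (sin(12*π*x)) v dx.


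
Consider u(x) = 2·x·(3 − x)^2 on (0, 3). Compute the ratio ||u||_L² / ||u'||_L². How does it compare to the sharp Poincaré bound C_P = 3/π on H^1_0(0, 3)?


||u||_L² / ||u'||_L² = 3*sqrt(14)/14 < C_P = 3/π.

u(x) = 2·x·(3 − x)^2, so u'(x) = 6*(x - 3)*(x - 1).
u(x) = 2·x·(3 − x)^2 vanishes at x = 0 and x = 3, so u ∈ H^1_0(0, 3). Differentiate via the product rule and integrate the resulting polynomials term by term.
  ∫_0^3 u² dx = ∫_0^3 (4*x^6 - 48*x^5 + 216*x^4 - 432*x^3 + 324*x^2) dx. Term by term:
    ∫_0^3 4*x^6 dx = 8748/7;  ∫_0^3 -48*x^5 dx = -5832;  ∫_0^3 216*x^4 dx = 52488/5;
    ∫_0^3 -432*x^3 dx = -8748;  ∫_0^3 324*x^2 dx = 2916.
  Sum: 8748/7 − 5832 + 52488/5 − 8748 + 2916 = 2916/35.
  ∫_0^3 (u')² dx = ∫_0^3 (36*x^4 - 288*x^3 + 792*x^2 - 864*x + 324) dx. Term by term:
    ∫_0^3 36*x^4 dx = 8748/5;  ∫_0^3 -288*x^3 dx = -5832;  ∫_0^3 792*x^2 dx = 7128;
    ∫_0^3 -864*x dx = -3888;  ∫_0^3 324 dx = 972.
  Sum: 8748/5 − 5832 + 7128 − 3888 + 972 = 648/5.
∫_0^3 u² dx = 2916/35, so ||u||_L² = 54*sqrt(35)/35.
∫_0^3 (u')² dx = 648/5, so ||u'||_L² = 18*sqrt(10)/5.
Ratio ||u||_L² / ||u'||_L² = 3*sqrt(14)/14.
Sharp Poincaré constant on H^1_0(0, 3) is C_P = L/π = 3/π, achieved by sin(π/3·x).
A polynomial bump cannot attain the sharp Poincaré constant (only the first sine eigenfunction does), so the ratio is strictly less than C_P, consistent with ||u||_L² ≤ C_P ||u'||_L².


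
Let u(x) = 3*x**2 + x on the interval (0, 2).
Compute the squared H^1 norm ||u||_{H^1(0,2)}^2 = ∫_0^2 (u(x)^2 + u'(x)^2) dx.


||u||_{H^1}^2 = 3094/15

The H^1 norm (squared) on an interval (0, L) is
  ||u||_{H^1}^2 = ∫_0^L u(x)^2 dx + ∫_0^L u'(x)^2 dx.
Compute u'(x) = 6*x + 1.
Then u(x)^2 = 9*x**4 + 6*x**3 + x**2 and u'(x)^2 = 36*x**2 + 12*x + 1.
Integrate each monomial from 0 to 2 using ∫_0^2 c·x^n dx = c·2^(n+1)/(n+1):
  ∫_0^2 u(x)^2 dx = ∫_0^2 (9*x^4 + 6*x^3 + x^2) dx. Term by term:
    ∫_0^2 9*x^4 dx = 288/5;  ∫_0^2 6*x^3 dx = 24;  ∫_0^2 x^2 dx = 8/3.
  Sum: 288/5 + 24 + 8/3 = 1264/15.
  ∫_0^2 u'(x)^2 dx = ∫_0^2 (36*x^2 + 12*x + 1) dx. Term by term:
    ∫_0^2 36*x^2 dx = 96;  ∫_0^2 12*x dx = 24;  ∫_0^2 1 dx = 2.
  Sum: 96 + 24 + 2 = 122.
Adding: ||u||_{H^1}^2 = 1264/15 + 122 = 3094/15.


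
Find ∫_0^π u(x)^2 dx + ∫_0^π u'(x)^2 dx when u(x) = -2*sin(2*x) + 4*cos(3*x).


||u||_{H^1(0,π)}^2 = 128 + 90*π

u'(x) = -12*sin(3*x) - 4*cos(2*x).
Expand u² and (u')² and integrate term by term on (0, π), using: for integers n ≥ 1, ∫_0^π sin²(nx) dx = ∫_0^π cos²(nx) dx = π/2; for n ≠ n', ∫_0^π sin(nx)sin(n'x) dx = ∫_0^π cos(nx)cos(n'x) dx = 0; and by product-to-sum, ∫_0^π sin(nx)cos(n'x) dx = ½∫_0^π [sin((n+n')x) + sin((n−n')x)] dx, which is 0 when n+n' is even and 2n/(n²−n'²) when n+n' is odd (it need not vanish on (0, π)).
  u² squared terms: (-2)²·∫sin(2x)² dx = 4·π/2 = 2*π;  (4)²·∫cos(3x)² dx = 16·π/2 = 8*π.
  u² cross terms: 2·(-2)·(4)·∫sin(2x)·cos(3x) dx = -16·(-4/5) = 64/5.
  So ∫_0^π u² dx = 2*π + 8*π + 64/5 = 64/5 + 10*π.
  (u')² squared terms: (-12)²·∫sin(3x)² dx = 144·π/2 = 72*π;  (-4)²·∫cos(2x)² dx = 16·π/2 = 8*π.
  (u')² cross terms: 2·(-12)·(-4)·∫sin(3x)·cos(2x) dx = 96·(6/5) = 576/5.
  So ∫_0^π (u')² dx = 72*π + 8*π + 576/5 = 576/5 + 80*π.
||u||_{H^1}^2 = (64/5 + 10*π) + (576/5 + 80*π) = 128 + 90*π.


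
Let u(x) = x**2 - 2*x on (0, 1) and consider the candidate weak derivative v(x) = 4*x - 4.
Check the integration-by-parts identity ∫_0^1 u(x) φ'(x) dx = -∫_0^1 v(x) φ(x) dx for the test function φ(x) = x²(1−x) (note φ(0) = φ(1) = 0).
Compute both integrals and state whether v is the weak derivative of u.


LHS = 1/15, RHS = 2/15. No, v is not the weak derivative of u.

u(x) = x**2 - 2*x, classical derivative u'(x) = 2*x - 2.
φ(x) = x²(1−x), so φ'(x) = x*(2 - 3*x).
Note φ(0) = φ(1) = 0, so the boundary term u·φ vanishes.
LHS = ∫_0^1 u(x) φ'(x) dx = ∫_0^1 (-3*x^4 + 8*x^3 - 4*x^2) dx. Term by term:
  ∫_0^1 -3*x^4 dx = -3/5;  ∫_0^1 8*x^3 dx = 2;  ∫_0^1 -4*x^2 dx = -4/3.
Sum: -3/5 + 2 − 4/3 = 1/15.
So LHS = 1/15.
∫_0^1 v(x) φ(x) dx = ∫_0^1 (-4*x^4 + 8*x^3 - 4*x^2) dx. Term by term:
  ∫_0^1 -4*x^4 dx = -4/5;  ∫_0^1 8*x^3 dx = 2;  ∫_0^1 -4*x^2 dx = -4/3.
Sum: -4/5 + 2 − 4/3 = -2/15.
So RHS = -∫_0^1 v(x) φ(x) dx = 2/15.
LHS − RHS = -1/15 ≠ 0, so the identity fails.
(For a valid weak derivative the identity must hold for EVERY test function, in particular this one. The failure shows v is NOT the weak derivative of u.)
Correct weak derivative would be u'(x) = 2*x - 2.


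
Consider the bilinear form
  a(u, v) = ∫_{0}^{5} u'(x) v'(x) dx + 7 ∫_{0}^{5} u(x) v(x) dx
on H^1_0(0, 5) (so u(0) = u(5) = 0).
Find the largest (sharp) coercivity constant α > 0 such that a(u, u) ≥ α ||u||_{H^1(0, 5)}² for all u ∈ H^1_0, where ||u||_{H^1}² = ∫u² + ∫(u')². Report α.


α = 1

Coercivity of a(·,·) on H^1_0(0, 5) means a(u, u) ≥ α ||u||_{H^1}² for every u ∈ H^1_0.
The interval has length L = 5, and Poincaré/coercivity depend only on L. Here a(u, u) = ∫(u')² + (7)·∫u².
Here c = 7 ≥ 1, so a(u,u) = ∫(u')² + c∫u² ≥ ∫(u')² + ∫u² = ||u||_{H^1}², i.e. α = 1 works. No larger α is possible: a(u,u) ≥ α||u||_{H^1}² means (1−α)∫(u')² ≥ (α−c)∫u², and for the modes u_n = sin(nπ(x−x₀)/L) (x₀ the left endpoint) one has ∫u_n²/∫(u_n')² = (L/(nπ))² → 0, so a(u_n,u_n)/||u_n||_{H^1}² → 1. Hence the optimal constant is α = 1.
Therefore α = 1.


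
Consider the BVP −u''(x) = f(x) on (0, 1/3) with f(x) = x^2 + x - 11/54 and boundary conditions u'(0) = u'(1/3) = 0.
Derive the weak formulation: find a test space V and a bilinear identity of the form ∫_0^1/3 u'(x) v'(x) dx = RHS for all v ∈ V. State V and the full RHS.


V = H^1(0, 1/3) (no boundary constraint on v; u is determined up to an additive constant); weak form: ∫_0^1/3 u'v' dx = ∫_0^1/3 (x^2 + x - 11/54) v dx for all v ∈ V.

Multiply both sides by a test function v and integrate from 0 to 1/3:
  ∫_0^1/3 −u''(x) v(x) dx = ∫_0^1/3 f(x) v(x) dx.
Integrate the LHS by parts once:
  ∫_0^1/3 −u'' v dx = −[u'(x) v(x)]_0^1/3 + ∫_0^1/3 u'(x) v'(x) dx.
Thus ∫_0^1/3 u'(x) v'(x) dx = ∫_0^1/3 f(x) v(x) dx + [u'(x) v(x)]_0^1/3.
Choose V so that boundary terms are either known or forced to vanish.
u has homogeneous Neumann: u'(0) = u'(1/3) = 0. So [u' v]_0^1/3 = 0·v(1/3) − 0·v(0) = 0 for any v; take V = H^1(0, 1/3).
Weak formulation: find u (satisfying any essential BC) such that ∫_0^1/3 u'(x) v'(x) dx = ∫_0^1/3 f v dx for all v ∈ V (homogeneous Neumann, so boundary terms vanish).
Substituting f(x) = x^2 + x - 11/54, the right-hand side is ∫_0^1/3 (x^2 + x - 11/54) v dx.
Compatibility check (pure Neumann): taking v ≡ 1 ∈ V gives 0 = ∫_0^1/3 f dx + (0) − (0), i.e. ∫_0^1/3 f dx must equal u'(0) − u'(1/3) = 0. Indeed ∫_0^1/3 (x^2 + x - 11/54) dx = 0, so the data are compatible. The solution is then unique only up to an additive constant (fix it e.g. by requiring ∫_0^1/3 u dx = 0).


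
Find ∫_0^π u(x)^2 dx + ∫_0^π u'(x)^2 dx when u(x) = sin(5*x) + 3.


||u||_{H^1(0,π)}^2 = 12/5 + 22*π

u'(x) = 5*cos(5*x).
Expand u² and (u')² and integrate term by term on (0, π), using: for integers n ≥ 1, ∫_0^π sin²(nx) dx = ∫_0^π cos²(nx) dx = π/2; for n ≠ n', ∫_0^π sin(nx)sin(n'x) dx = ∫_0^π cos(nx)cos(n'x) dx = 0; and by product-to-sum, ∫_0^π sin(nx)cos(n'x) dx = ½∫_0^π [sin((n+n')x) + sin((n−n')x)] dx, which is 0 when n+n' is even and 2n/(n²−n'²) when n+n' is odd (it need not vanish on (0, π)). For the constant mode: ∫_0^π 1 dx = π, ∫_0^π cos(nx) dx = 0, ∫_0^π sin(nx) dx = (1−(−1)^n)/n.
  u² squared terms: (3)²·∫1 dx = 9·π = 9*π;  (1)²·∫sin(5x)² dx = 1·π/2 = π/2.
  u² cross terms: 2·(3)·(1)·∫1·sin(5x) dx = 6·(2/5) = 12/5.
  So ∫_0^π u² dx = 9*π + π/2 + 12/5 = 12/5 + 19*π/2.
  (u')² squared terms: (5)²·∫cos(5x)² dx = 25·π/2 = 25*π/2.
  So ∫_0^π (u')² dx = 25*π/2.
||u||_{H^1}^2 = (12/5 + 19*π/2) + (25*π/2) = 12/5 + 22*π.


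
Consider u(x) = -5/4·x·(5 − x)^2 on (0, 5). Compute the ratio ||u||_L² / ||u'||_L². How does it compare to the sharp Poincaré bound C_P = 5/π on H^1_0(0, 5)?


||u||_L² / ||u'||_L² = 5*sqrt(14)/14 < C_P = 5/π.

u(x) = -5/4·x·(5 − x)^2, so u'(x) = -15*x^2/4 + 25*x - 125/4.
u(x) = -5/4·x·(5 − x)^2 vanishes at x = 0 and x = 5, so u ∈ H^1_0(0, 5). Differentiate via the product rule and integrate the resulting polynomials term by term.
  ∫_0^5 u² dx = ∫_0^5 (25*x^6/16 - 125*x^5/4 + 1875*x^4/8 - 3125*x^3/4 + 15625*x^2/16) dx. Term by term:
    ∫_0^5 25*x^6/16 dx = 1953125/112;  ∫_0^5 -125*x^5/4 dx = -1953125/24;  ∫_0^5 1875*x^4/8 dx = 1171875/8;
    ∫_0^5 -3125*x^3/4 dx = -1953125/16;  ∫_0^5 15625*x^2/16 dx = 1953125/48.
  Sum: 1953125/112 − 1953125/24 + 1171875/8 − 1953125/16 + 1953125/48 = 390625/336.
  ∫_0^5 (u')² dx = ∫_0^5 (225*x^4/16 - 375*x^3/2 + 6875*x^2/8 - 3125*x/2 + 15625/16) dx. Term by term:
    ∫_0^5 225*x^4/16 dx = 140625/16;  ∫_0^5 -375*x^3/2 dx = -234375/8;  ∫_0^5 6875*x^2/8 dx = 859375/24;
    ∫_0^5 -3125*x/2 dx = -78125/4;  ∫_0^5 15625/16 dx = 78125/16.
  Sum: 140625/16 − 234375/8 + 859375/24 − 78125/4 + 78125/16 = 15625/24.
∫_0^5 u² dx = 390625/336, so ||u||_L² = 625*sqrt(21)/84.
∫_0^5 (u')² dx = 15625/24, so ||u'||_L² = 125*sqrt(6)/12.
Ratio ||u||_L² / ||u'||_L² = 5*sqrt(14)/14.
Sharp Poincaré constant on H^1_0(0, 5) is C_P = L/π = 5/π, achieved by sin(π/5·x).
A polynomial bump cannot attain the sharp Poincaré constant (only the first sine eigenfunction does), so the ratio is strictly less than C_P, consistent with ||u||_L² ≤ C_P ||u'||_L².


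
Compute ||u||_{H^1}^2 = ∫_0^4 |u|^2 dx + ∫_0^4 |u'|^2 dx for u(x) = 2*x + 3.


||u||_{H^1}^2 = 700/3

The H^1 norm (squared) on an interval (0, L) is
  ||u||_{H^1}^2 = ∫_0^L u(x)^2 dx + ∫_0^L u'(x)^2 dx.
Compute u'(x) = 2.
Then u(x)^2 = 4*x**2 + 12*x + 9 and u'(x)^2 = 4.
Integrate each monomial from 0 to 4 using ∫_0^4 c·x^n dx = c·4^(n+1)/(n+1):
  ∫_0^4 u(x)^2 dx = ∫_0^4 (4*x^2 + 12*x + 9) dx. Term by term:
    ∫_0^4 4*x^2 dx = 256/3;  ∫_0^4 12*x dx = 96;  ∫_0^4 9 dx = 36.
  Sum: 256/3 + 96 + 36 = 652/3.
  ∫_0^4 u'(x)^2 dx = ∫_0^4 (4) dx. Term by term:
    ∫_0^4 4 dx = 16.
Adding: ||u||_{H^1}^2 = 652/3 + 16 = 700/3.


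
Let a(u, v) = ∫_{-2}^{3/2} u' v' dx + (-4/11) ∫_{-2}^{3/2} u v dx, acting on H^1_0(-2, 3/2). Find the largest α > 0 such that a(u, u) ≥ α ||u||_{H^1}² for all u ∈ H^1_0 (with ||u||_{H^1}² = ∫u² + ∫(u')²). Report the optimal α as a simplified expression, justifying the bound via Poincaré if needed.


α = 4*(-49 + 11*π^2)/(11*(4*π^2 + 49))

Coercivity of a(·,·) on H^1_0(-2, 3/2) means a(u, u) ≥ α ||u||_{H^1}² for every u ∈ H^1_0.
The interval has length L = 7/2, and Poincaré/coercivity depend only on L. Here a(u, u) = ∫(u')² + (-4/11)·∫u².
Here c = -4/11 < 0 with |c| < (π/L)² = 4*π^2/49, so coercivity still holds. The condition a(u,u) ≥ α||u||_{H^1}² reads (1−α)∫(u')² ≥ (α−c)∫u². Any admissible α is ≤ 1 (rapidly oscillating u have ∫u²/∫(u')² → 0), and α = 1 would force 0 ≥ (1−c)∫u², impossible since c < 1; so 1−α > 0. By the sharp Poincaré inequality on H^1_0 of an interval of length L, ∫(u')² ≥ (π/L)²∫u² with equality for the first sine mode sin(π(x−x₀)/L) (x₀ the left endpoint), so the inequality holds for all u iff (1−α)(π/L)² ≥ α − c, i.e. α ≤ ((π/L)² + c)/((π/L)² + 1) = (1 + c(L/π)²)/(1 + (L/π)²). (Direct route, valid since c ≤ 0: Poincaré gives c∫u² ≥ c(L/π)²∫(u')², so a(u,u) ≥ (1 + c(L/π)²)∫(u')², while ||u||_{H^1}² ≤ (1 + (L/π)²)∫(u')²; dividing yields the same α.) With (π/L)² = 4*π^2/49 and c = -4/11, the largest admissible constant is α = ((π/L)² + c)/((π/L)² + 1).
Simplifying, α = 4*(-49 + 11*π^2)/(11*(4*π^2 + 49)).


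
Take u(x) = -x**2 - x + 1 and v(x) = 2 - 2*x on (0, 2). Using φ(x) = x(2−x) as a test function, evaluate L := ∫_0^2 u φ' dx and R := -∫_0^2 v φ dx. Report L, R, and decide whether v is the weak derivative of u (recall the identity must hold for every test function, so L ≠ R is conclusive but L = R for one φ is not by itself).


LHS = 4, RHS = 0. No, v is not the weak derivative of u.

u(x) = -x**2 - x + 1, classical derivative u'(x) = -2*x - 1.
φ(x) = x(2−x), so φ'(x) = 2 - 2*x.
Note φ(0) = φ(2) = 0, so the boundary term u·φ vanishes.
LHS = ∫_0^2 u(x) φ'(x) dx = ∫_0^2 (2*x^3 - 4*x + 2) dx. Term by term:
  ∫_0^2 2*x^3 dx = 8;  ∫_0^2 -4*x dx = -8;  ∫_0^2 2 dx = 4.
Sum: 8 − 8 + 4 = 4.
So LHS = 4.
∫_0^2 v(x) φ(x) dx = ∫_0^2 (2*x^3 - 6*x^2 + 4*x) dx. Term by term:
  ∫_0^2 2*x^3 dx = 8;  ∫_0^2 -6*x^2 dx = -16;  ∫_0^2 4*x dx = 8.
Sum: 8 − 16 + 8 = 0.
So RHS = -∫_0^2 v(x) φ(x) dx = 0.
LHS − RHS = 4 ≠ 0, so the identity fails.
(For a valid weak derivative the identity must hold for EVERY test function, in particular this one. The failure shows v is NOT the weak derivative of u.)
Correct weak derivative would be u'(x) = -2*x - 1.


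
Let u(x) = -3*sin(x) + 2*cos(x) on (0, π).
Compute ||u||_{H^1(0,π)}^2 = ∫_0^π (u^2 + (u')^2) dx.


||u||_{H^1(0,π)}^2 = 13*π

u'(x) = -2*sin(x) - 3*cos(x).
Expand u² and (u')² and integrate term by term on (0, π), using: for integers n ≥ 1, ∫_0^π sin²(nx) dx = ∫_0^π cos²(nx) dx = π/2; for n ≠ n', ∫_0^π sin(nx)sin(n'x) dx = ∫_0^π cos(nx)cos(n'x) dx = 0; and by product-to-sum, ∫_0^π sin(nx)cos(n'x) dx = ½∫_0^π [sin((n+n')x) + sin((n−n')x)] dx, which is 0 when n+n' is even and 2n/(n²−n'²) when n+n' is odd (it need not vanish on (0, π)).
  u² squared terms: (-3)²·∫sin(x)² dx = 9·π/2 = 9*π/2;  (2)²·∫cos(x)² dx = 4·π/2 = 2*π.
  u² cross terms: 2·(-3)·(2)·∫sin(x)·cos(x) dx = -12·(0) = 0.
  So ∫_0^π u² dx = 9*π/2 + 2*π + 0 = 13*π/2.
  (u')² squared terms: (-3)²·∫cos(x)² dx = 9·π/2 = 9*π/2;  (-2)²·∫sin(x)² dx = 4·π/2 = 2*π.
  (u')² cross terms: 2·(-3)·(-2)·∫cos(x)·sin(x) dx = 12·(0) = 0.
  So ∫_0^π (u')² dx = 9*π/2 + 2*π + 0 = 13*π/2.
||u||_{H^1}^2 = (13*π/2) + (13*π/2) = 13*π.


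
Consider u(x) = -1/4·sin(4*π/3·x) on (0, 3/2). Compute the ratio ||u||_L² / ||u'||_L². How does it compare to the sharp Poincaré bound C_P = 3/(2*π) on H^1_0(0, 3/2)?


||u||_L² / ||u'||_L² = 3/(4*π) < C_P = 3/(2*π).

u(x) = -1/4·sin(4*π/3·x), so u'(x) = -π*cos(4*π*x/3)/3.
Writing u(x) = A·sin(kπx/L) with A = -1/4 and k = 2, use ∫_0^L sin²(kπx/L) dx = L/2 and ∫_0^L cos²(kπx/L) dx = L/2.
u² = 1/16·sin²(4*π/3·x) and (u')² = π^2/9·cos²(4*π/3·x), and each of sin², cos² integrates to L/2 = 3/4 over (0, 3/2).
∫_0^3/2 u² dx = 3/64, so ||u||_L² = sqrt(3)/8.
∫_0^3/2 (u')² dx = π^2/12, so ||u'||_L² = sqrt(3)*π/6.
Ratio ||u||_L² / ||u'||_L² = 3/(4*π).
Sharp Poincaré constant on H^1_0(0, 3/2) is C_P = L/π = 3/(2*π), achieved by sin(2*π/3·x).
This is the k = 2 harmonic; the ratio L/(kπ) is strictly less than C_P = L/π, consistent with the sharp inequality ||u||_L² ≤ C_P ||u'||_L².


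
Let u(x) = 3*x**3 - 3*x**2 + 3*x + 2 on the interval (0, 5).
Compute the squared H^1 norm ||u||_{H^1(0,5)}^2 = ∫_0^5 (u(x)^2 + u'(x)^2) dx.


||u||_{H^1}^2 = 1493085/14

The H^1 norm (squared) on an interval (0, L) is
  ||u||_{H^1}^2 = ∫_0^L u(x)^2 dx + ∫_0^L u'(x)^2 dx.
Compute u'(x) = 9*x**2 - 6*x + 3.
Then u(x)^2 = 9*x**6 - 18*x**5 + 27*x**4 - 6*x**3 - 3*x**2 + 12*x + 4 and u'(x)^2 = 81*x**4 - 108*x**3 + 90*x**2 - 36*x + 9.
Integrate each monomial from 0 to 5 using ∫_0^5 c·x^n dx = c·5^(n+1)/(n+1):
  ∫_0^5 u(x)^2 dx = ∫_0^5 (9*x^6 - 18*x^5 + 27*x^4 - 6*x^3 - 3*x^2 + 12*x + 4) dx. Term by term:
    ∫_0^5 9*x^6 dx = 703125/7;  ∫_0^5 -18*x^5 dx = -46875;  ∫_0^5 27*x^4 dx = 16875;
    ∫_0^5 -6*x^3 dx = -1875/2;  ∫_0^5 -3*x^2 dx = -125;  ∫_0^5 12*x dx = 150;
    ∫_0^5 4 dx = 20.
  Sum: 703125/7 − 46875 + 16875 − 1875/2 − 125 + 150 + 20 = 973755/14.
  ∫_0^5 u'(x)^2 dx = ∫_0^5 (81*x^4 - 108*x^3 + 90*x^2 - 36*x + 9) dx. Term by term:
    ∫_0^5 81*x^4 dx = 50625;  ∫_0^5 -108*x^3 dx = -16875;  ∫_0^5 90*x^2 dx = 3750;
    ∫_0^5 -36*x dx = -450;  ∫_0^5 9 dx = 45.
  Sum: 50625 − 16875 + 3750 − 450 + 45 = 37095.
Adding: ||u||_{H^1}^2 = 973755/14 + 37095 = 1493085/14.


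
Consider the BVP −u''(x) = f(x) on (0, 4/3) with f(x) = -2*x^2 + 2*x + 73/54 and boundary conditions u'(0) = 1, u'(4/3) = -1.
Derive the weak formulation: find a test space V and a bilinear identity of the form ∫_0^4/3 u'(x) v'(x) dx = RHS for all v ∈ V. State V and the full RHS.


V = H^1(0, 4/3) (v unrestricted at boundary; u is determined up to an additive constant); weak form: ∫_0^4/3 u'v' dx = ∫_0^4/3 (-2*x^2 + 2*x + 73/54) v dx − v(4/3) − v(0) for all v ∈ V.

Multiply both sides by a test function v and integrate from 0 to 4/3:
  ∫_0^4/3 −u''(x) v(x) dx = ∫_0^4/3 f(x) v(x) dx.
Integrate the LHS by parts once:
  ∫_0^4/3 −u'' v dx = −[u'(x) v(x)]_0^4/3 + ∫_0^4/3 u'(x) v'(x) dx.
Thus ∫_0^4/3 u'(x) v'(x) dx = ∫_0^4/3 f(x) v(x) dx + [u'(x) v(x)]_0^4/3.
Choose V so that boundary terms are either known or forced to vanish.
u has inhomogeneous Neumann u'(0) = 1, u'(4/3) = -1. [u' v]_0^4/3 = (-1)·v(4/3) − (1)·v(0) = − v(4/3) − v(0). Take V = H^1(0, 4/3); boundary term becomes part of RHS.
Weak formulation: find u (satisfying any essential BC) such that ∫_0^4/3 u'(x) v'(x) dx = ∫_0^4/3 f v dx − v(4/3) − v(0) for all v ∈ V (Neumann data are natural BCs: they enter the RHS as boundary terms).
Substituting f(x) = -2*x^2 + 2*x + 73/54, the right-hand side is ∫_0^4/3 (-2*x^2 + 2*x + 73/54) v dx − v(4/3) − v(0).
Compatibility check (pure Neumann): taking v ≡ 1 ∈ V gives 0 = ∫_0^4/3 f dx + (-1) − (1), i.e. ∫_0^4/3 f dx must equal u'(0) − u'(4/3) = 2. Indeed ∫_0^4/3 (-2*x^2 + 2*x + 73/54) dx = 2, so the data are compatible. The solution is then unique only up to an additive constant (fix it e.g. by requiring ∫_0^4/3 u dx = 0).


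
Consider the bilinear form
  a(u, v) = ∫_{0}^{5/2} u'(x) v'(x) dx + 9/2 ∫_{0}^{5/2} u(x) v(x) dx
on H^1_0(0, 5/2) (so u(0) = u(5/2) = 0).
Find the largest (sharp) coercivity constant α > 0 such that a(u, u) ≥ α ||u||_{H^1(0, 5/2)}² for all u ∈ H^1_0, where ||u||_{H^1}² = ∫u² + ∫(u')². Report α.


α = 1

Coercivity of a(·,·) on H^1_0(0, 5/2) means a(u, u) ≥ α ||u||_{H^1}² for every u ∈ H^1_0.
The interval has length L = 5/2, and Poincaré/coercivity depend only on L. Here a(u, u) = ∫(u')² + (9/2)·∫u².
Here c = 9/2 ≥ 1, so a(u,u) = ∫(u')² + c∫u² ≥ ∫(u')² + ∫u² = ||u||_{H^1}², i.e. α = 1 works. No larger α is possible: a(u,u) ≥ α||u||_{H^1}² means (1−α)∫(u')² ≥ (α−c)∫u², and for the modes u_n = sin(nπ(x−x₀)/L) (x₀ the left endpoint) one has ∫u_n²/∫(u_n')² = (L/(nπ))² → 0, so a(u_n,u_n)/||u_n||_{H^1}² → 1. Hence the optimal constant is α = 1.
Therefore α = 1.


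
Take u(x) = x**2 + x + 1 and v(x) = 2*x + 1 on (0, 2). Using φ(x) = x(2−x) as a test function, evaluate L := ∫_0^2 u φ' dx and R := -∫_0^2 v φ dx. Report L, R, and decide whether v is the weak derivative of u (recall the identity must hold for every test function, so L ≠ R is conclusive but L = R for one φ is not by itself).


LHS = -4, RHS = -4. Yes, v = u' weakly.

u(x) = x**2 + x + 1, classical derivative u'(x) = 2*x + 1.
φ(x) = x(2−x), so φ'(x) = 2 - 2*x.
Note φ(0) = φ(2) = 0, so the boundary term u·φ vanishes.
LHS = ∫_0^2 u(x) φ'(x) dx = ∫_0^2 (2 - 2*x^3) dx. Term by term:
  ∫_0^2 -2*x^3 dx = -8;  ∫_0^2 2 dx = 4.
Sum: -8 + 4 = -4.
So LHS = -4.
∫_0^2 v(x) φ(x) dx = ∫_0^2 (-2*x^3 + 3*x^2 + 2*x) dx. Term by term:
  ∫_0^2 -2*x^3 dx = -8;  ∫_0^2 3*x^2 dx = 8;  ∫_0^2 2*x dx = 4.
Sum: -8 + 8 + 4 = 4.
So RHS = -∫_0^2 v(x) φ(x) dx = -4.
LHS = RHS, so the identity holds for this test φ.
Moreover u is smooth here and v(x) = u'(x) = 2*x + 1 pointwise, so the identity holds for every test function. Hence v is the weak derivative of u.


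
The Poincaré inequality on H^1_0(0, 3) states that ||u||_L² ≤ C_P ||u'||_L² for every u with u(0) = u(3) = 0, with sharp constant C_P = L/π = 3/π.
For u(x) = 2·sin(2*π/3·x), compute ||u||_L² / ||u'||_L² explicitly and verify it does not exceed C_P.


||u||_L² / ||u'||_L² = 3/(2*π) < C_P = 3/π.

u(x) = 2·sin(2*π/3·x), so u'(x) = 4*π*cos(2*π*x/3)/3.
Writing u(x) = A·sin(kπx/L) with A = 2 and k = 2, use ∫_0^L sin²(kπx/L) dx = L/2 and ∫_0^L cos²(kπx/L) dx = L/2.
u² = 4·sin²(2*π/3·x) and (u')² = 16*π^2/9·cos²(2*π/3·x), and each of sin², cos² integrates to L/2 = 3/2 over (0, 3).
∫_0^3 u² dx = 6, so ||u||_L² = sqrt(6).
∫_0^3 (u')² dx = 8*π^2/3, so ||u'||_L² = 2*sqrt(6)*π/3.
Ratio ||u||_L² / ||u'||_L² = 3/(2*π).
Sharp Poincaré constant on H^1_0(0, 3) is C_P = L/π = 3/π, achieved by sin(π/3·x).
This is the k = 2 harmonic; the ratio L/(kπ) is strictly less than C_P = L/π, consistent with the sharp inequality ||u||_L² ≤ C_P ||u'||_L².


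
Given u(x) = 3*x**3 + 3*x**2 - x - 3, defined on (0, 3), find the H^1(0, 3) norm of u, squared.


||u||_{H^1}^2 = 377799/35

The H^1 norm (squared) on an interval (0, L) is
  ||u||_{H^1}^2 = ∫_0^L u(x)^2 dx + ∫_0^L u'(x)^2 dx.
Compute u'(x) = 9*x**2 + 6*x - 1.
Then u(x)^2 = 9*x**6 + 18*x**5 + 3*x**4 - 24*x**3 - 17*x**2 + 6*x + 9 and u'(x)^2 = 81*x**4 + 108*x**3 + 18*x**2 - 12*x + 1.
Integrate each monomial from 0 to 3 using ∫_0^3 c·x^n dx = c·3^(n+1)/(n+1):
  ∫_0^3 u(x)^2 dx = ∫_0^3 (9*x^6 + 18*x^5 + 3*x^4 - 24*x^3 - 17*x^2 + 6*x + 9) dx. Term by term:
    ∫_0^3 9*x^6 dx = 19683/7;  ∫_0^3 18*x^5 dx = 2187;  ∫_0^3 3*x^4 dx = 729/5;
    ∫_0^3 -24*x^3 dx = -486;  ∫_0^3 -17*x^2 dx = -153;  ∫_0^3 6*x dx = 27;
    ∫_0^3 9 dx = 27.
  Sum: 19683/7 + 2187 + 729/5 − 486 − 153 + 27 + 27 = 159588/35.
  ∫_0^3 u'(x)^2 dx = ∫_0^3 (81*x^4 + 108*x^3 + 18*x^2 - 12*x + 1) dx. Term by term:
    ∫_0^3 81*x^4 dx = 19683/5;  ∫_0^3 108*x^3 dx = 2187;  ∫_0^3 18*x^2 dx = 162;
    ∫_0^3 -12*x dx = -54;  ∫_0^3 1 dx = 3.
  Sum: 19683/5 + 2187 + 162 − 54 + 3 = 31173/5.
Adding: ||u||_{H^1}^2 = 159588/35 + 31173/5 = 377799/35.


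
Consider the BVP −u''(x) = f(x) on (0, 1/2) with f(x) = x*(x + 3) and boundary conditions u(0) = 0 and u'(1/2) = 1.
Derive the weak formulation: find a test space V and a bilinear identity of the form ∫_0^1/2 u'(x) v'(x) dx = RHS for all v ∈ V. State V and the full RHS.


V = {v ∈ H^1(0, 1/2) : v(0) = 0} (test functions vanish at x = 0 where u is specified); weak form: ∫_0^1/2 u'v' dx = ∫_0^1/2 (x*(x + 3)) v dx + v(1/2) for all v ∈ V.

Multiply both sides by a test function v and integrate from 0 to 1/2:
  ∫_0^1/2 −u''(x) v(x) dx = ∫_0^1/2 f(x) v(x) dx.
Integrate the LHS by parts once:
  ∫_0^1/2 −u'' v dx = −[u'(x) v(x)]_0^1/2 + ∫_0^1/2 u'(x) v'(x) dx.
Thus ∫_0^1/2 u'(x) v'(x) dx = ∫_0^1/2 f(x) v(x) dx + [u'(x) v(x)]_0^1/2.
Choose V so that boundary terms are either known or forced to vanish.
Mixed BC: u(0) = 0 (Dirichlet) and u'(1/2) = 1 (Neumann). Define V = {v ∈ H^1(0, 1/2) : v(0) = 0}. Then [u' v]_0^1/2 = u'(1/2)·v(1/2) − u'(0)·0 = v(1/2).
Weak formulation: find u (satisfying any essential BC) such that ∫_0^1/2 u'(x) v'(x) dx = ∫_0^1/2 f v dx + v(1/2) for all v ∈ V (Dirichlet at 0 absorbed into V; Neumann datum at x = 1/2 contributes the boundary term).
Substituting f(x) = x*(x + 3), the right-hand side is ∫_0^1/2 (x*(x + 3)) v dx + v(1/2).


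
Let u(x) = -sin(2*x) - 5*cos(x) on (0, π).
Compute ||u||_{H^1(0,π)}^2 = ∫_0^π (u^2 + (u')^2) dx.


||u||_{H^1(0,π)}^2 = 80/3 + 55*π/2

u'(x) = 5*sin(x) - 2*cos(2*x).
Expand u² and (u')² and integrate term by term on (0, π), using: for integers n ≥ 1, ∫_0^π sin²(nx) dx = ∫_0^π cos²(nx) dx = π/2; for n ≠ n', ∫_0^π sin(nx)sin(n'x) dx = ∫_0^π cos(nx)cos(n'x) dx = 0; and by product-to-sum, ∫_0^π sin(nx)cos(n'x) dx = ½∫_0^π [sin((n+n')x) + sin((n−n')x)] dx, which is 0 when n+n' is even and 2n/(n²−n'²) when n+n' is odd (it need not vanish on (0, π)).
  u² squared terms: (-1)²·∫sin(2x)² dx = 1·π/2 = π/2;  (-5)²·∫cos(x)² dx = 25·π/2 = 25*π/2.
  u² cross terms: 2·(-1)·(-5)·∫sin(2x)·cos(x) dx = 10·(4/3) = 40/3.
  So ∫_0^π u² dx = π/2 + 25*π/2 + 40/3 = 40/3 + 13*π.
  (u')² squared terms: (-2)²·∫cos(2x)² dx = 4·π/2 = 2*π;  (5)²·∫sin(x)² dx = 25·π/2 = 25*π/2.
  (u')² cross terms: 2·(-2)·(5)·∫cos(2x)·sin(x) dx = -20·(-2/3) = 40/3.
  So ∫_0^π (u')² dx = 2*π + 25*π/2 + 40/3 = 40/3 + 29*π/2.
||u||_{H^1}^2 = (40/3 + 13*π) + (40/3 + 29*π/2) = 80/3 + 55*π/2.


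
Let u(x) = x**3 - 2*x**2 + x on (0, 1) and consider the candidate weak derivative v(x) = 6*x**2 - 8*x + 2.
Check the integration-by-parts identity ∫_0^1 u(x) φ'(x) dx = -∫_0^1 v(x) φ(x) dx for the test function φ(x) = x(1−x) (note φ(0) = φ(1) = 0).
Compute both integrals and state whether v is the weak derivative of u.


LHS = 1/60, RHS = 1/30. No, v is not the weak derivative of u.

u(x) = x**3 - 2*x**2 + x, classical derivative u'(x) = 3*x**2 - 4*x + 1.
φ(x) = x(1−x), so φ'(x) = 1 - 2*x.
Note φ(0) = φ(1) = 0, so the boundary term u·φ vanishes.
LHS = ∫_0^1 u(x) φ'(x) dx = ∫_0^1 (-2*x^4 + 5*x^3 - 4*x^2 + x) dx. Term by term:
  ∫_0^1 -2*x^4 dx = -2/5;  ∫_0^1 5*x^3 dx = 5/4;  ∫_0^1 -4*x^2 dx = -4/3;
  ∫_0^1 x dx = 1/2.
Sum: -2/5 + 5/4 − 4/3 + 1/2 = 1/60.
So LHS = 1/60.
∫_0^1 v(x) φ(x) dx = ∫_0^1 (-6*x^4 + 14*x^3 - 10*x^2 + 2*x) dx. Term by term:
  ∫_0^1 -6*x^4 dx = -6/5;  ∫_0^1 14*x^3 dx = 7/2;  ∫_0^1 -10*x^2 dx = -10/3;
  ∫_0^1 2*x dx = 1.
Sum: -6/5 + 7/2 − 10/3 + 1 = -1/30.
So RHS = -∫_0^1 v(x) φ(x) dx = 1/30.
LHS − RHS = -1/60 ≠ 0, so the identity fails.
(For a valid weak derivative the identity must hold for EVERY test function, in particular this one. The failure shows v is NOT the weak derivative of u.)
Correct weak derivative would be u'(x) = 3*x**2 - 4*x + 1.


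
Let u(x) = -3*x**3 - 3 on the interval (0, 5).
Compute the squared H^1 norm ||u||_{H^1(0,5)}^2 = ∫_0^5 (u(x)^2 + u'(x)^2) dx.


||u||_{H^1}^2 = 2155005/14

The H^1 norm (squared) on an interval (0, L) is
  ||u||_{H^1}^2 = ∫_0^L u(x)^2 dx + ∫_0^L u'(x)^2 dx.
Compute u'(x) = -9*x**2.
Then u(x)^2 = 9*x**6 + 18*x**3 + 9 and u'(x)^2 = 81*x**4.
Integrate each monomial from 0 to 5 using ∫_0^5 c·x^n dx = c·5^(n+1)/(n+1):
  ∫_0^5 u(x)^2 dx = ∫_0^5 (9*x^6 + 18*x^3 + 9) dx. Term by term:
    ∫_0^5 9*x^6 dx = 703125/7;  ∫_0^5 18*x^3 dx = 5625/2;  ∫_0^5 9 dx = 45.
  Sum: 703125/7 + 5625/2 + 45 = 1446255/14.
  ∫_0^5 u'(x)^2 dx = ∫_0^5 (81*x^4) dx. Term by term:
    ∫_0^5 81*x^4 dx = 50625.
Adding: ||u||_{H^1}^2 = 1446255/14 + 50625 = 2155005/14.


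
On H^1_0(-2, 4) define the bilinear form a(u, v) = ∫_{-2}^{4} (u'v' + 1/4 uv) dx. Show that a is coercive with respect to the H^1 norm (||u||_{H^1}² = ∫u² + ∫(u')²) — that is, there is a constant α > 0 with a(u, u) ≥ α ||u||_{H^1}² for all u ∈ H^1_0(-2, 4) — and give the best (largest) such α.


α = (9 + π^2)/(π^2 + 36)

Coercivity of a(·,·) on H^1_0(-2, 4) means a(u, u) ≥ α ||u||_{H^1}² for every u ∈ H^1_0.
The interval has length L = 6, and Poincaré/coercivity depend only on L. Here a(u, u) = ∫(u')² + (1/4)·∫u².
Here 0 < c = 1/4 < 1. The condition a(u,u) ≥ α||u||_{H^1}² reads (1−α)∫(u')² ≥ (α−c)∫u². Any admissible α is ≤ 1 (rapidly oscillating u have ∫u²/∫(u')² → 0), and α = 1 would force 0 ≥ (1−c)∫u², impossible since c < 1; so 1−α > 0. By the sharp Poincaré inequality on H^1_0 of an interval of length L, ∫(u')² ≥ (π/L)²∫u² with equality for the first sine mode sin(π(x−x₀)/L) (x₀ the left endpoint), so the inequality holds for all u iff (1−α)(π/L)² ≥ α − c, i.e. α ≤ ((π/L)² + c)/((π/L)² + 1) = (1 + c(L/π)²)/(1 + (L/π)²). With (π/L)² = π^2/36 and c = 1/4, the largest admissible constant is α = ((π/L)² + c)/((π/L)² + 1).
Simplifying, α = (9 + π^2)/(π^2 + 36).


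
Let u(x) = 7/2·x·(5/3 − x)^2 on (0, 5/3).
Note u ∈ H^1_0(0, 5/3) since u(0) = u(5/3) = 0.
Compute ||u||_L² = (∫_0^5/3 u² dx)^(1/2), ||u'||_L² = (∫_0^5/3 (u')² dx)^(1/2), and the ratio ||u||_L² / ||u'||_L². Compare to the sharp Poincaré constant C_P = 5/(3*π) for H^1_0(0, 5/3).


||u||_L² / ||u'||_L² = 5*sqrt(14)/42 < C_P = 5/(3*π).

u(x) = 7/2·x·(5/3 − x)^2, so u'(x) = 21*x^2/2 - 70*x/3 + 175/18.
u(x) = 7/2·x·(5/3 − x)^2 vanishes at x = 0 and x = 5/3, so u ∈ H^1_0(0, 5/3). Differentiate via the product rule and integrate the resulting polynomials term by term.
  ∫_0^5/3 u² dx = ∫_0^5/3 (49*x^6/4 - 245*x^5/3 + 1225*x^4/6 - 6125*x^3/27 + 30625*x^2/324) dx. Term by term:
    ∫_0^5/3 49*x^6/4 dx = 546875/8748;  ∫_0^5/3 -245*x^5/3 dx = -3828125/13122;  ∫_0^5/3 1225*x^4/6 dx = 765625/1458;
    ∫_0^5/3 -6125*x^3/27 dx = -3828125/8748;  ∫_0^5/3 30625*x^2/324 dx = 3828125/26244.
  Sum: 546875/8748 − 3828125/13122 + 765625/1458 − 3828125/8748 + 3828125/26244 = 109375/26244.
  ∫_0^5/3 (u')² dx = ∫_0^5/3 (441*x^4/4 - 490*x^3 + 13475*x^2/18 - 12250*x/27 + 30625/324) dx. Term by term:
    ∫_0^5/3 441*x^4/4 dx = 30625/108;  ∫_0^5/3 -490*x^3 dx = -153125/162;  ∫_0^5/3 13475*x^2/18 dx = 1684375/1458;
    ∫_0^5/3 -12250*x/27 dx = -153125/243;  ∫_0^5/3 30625/324 dx = 153125/972.
  Sum: 30625/108 − 153125/162 + 1684375/1458 − 153125/243 + 153125/972 = 30625/1458.
∫_0^5/3 u² dx = 109375/26244, so ||u||_L² = 125*sqrt(7)/162.
∫_0^5/3 (u')² dx = 30625/1458, so ||u'||_L² = 175*sqrt(2)/54.
Ratio ||u||_L² / ||u'||_L² = 5*sqrt(14)/42.
Sharp Poincaré constant on H^1_0(0, 5/3) is C_P = L/π = 5/(3*π), achieved by sin(3*π/5·x).
A polynomial bump cannot attain the sharp Poincaré constant (only the first sine eigenfunction does), so the ratio is strictly less than C_P, consistent with ||u||_L² ≤ C_P ||u'||_L².


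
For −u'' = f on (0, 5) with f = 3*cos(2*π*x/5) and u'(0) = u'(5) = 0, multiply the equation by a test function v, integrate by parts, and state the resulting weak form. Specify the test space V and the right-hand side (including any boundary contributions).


V = H^1(0, 5) (no boundary constraint on v; u is determined up to an additive constant); weak form: ∫_0^5 u'v' dx = ∫_0^5 (3*cos(2*π*x/5)) v dx for all v ∈ V.

Multiply both sides by a test function v and integrate from 0 to 5:
  ∫_0^5 −u''(x) v(x) dx = ∫_0^5 f(x) v(x) dx.
Integrate the LHS by parts once:
  ∫_0^5 −u'' v dx = −[u'(x) v(x)]_0^5 + ∫_0^5 u'(x) v'(x) dx.
Thus ∫_0^5 u'(x) v'(x) dx = ∫_0^5 f(x) v(x) dx + [u'(x) v(x)]_0^5.
Choose V so that boundary terms are either known or forced to vanish.
u has homogeneous Neumann: u'(0) = u'(5) = 0. So [u' v]_0^5 = 0·v(5) − 0·v(0) = 0 for any v; take V = H^1(0, 5).
Weak formulation: find u (satisfying any essential BC) such that ∫_0^5 u'(x) v'(x) dx = ∫_0^5 f v dx for all v ∈ V (homogeneous Neumann, so boundary terms vanish).
Substituting f(x) = 3*cos(2*π*x/5), the right-hand side is ∫_0^5 (3*cos(2*π*x/5)) v dx.
Compatibility check (pure Neumann): taking v ≡ 1 ∈ V gives 0 = ∫_0^5 f dx + (0) − (0), i.e. ∫_0^5 f dx must equal u'(0) − u'(5) = 0. Indeed ∫_0^5 (3*cos(2*π*x/5)) dx = 0, so the data are compatible. The solution is then unique only up to an additive constant (fix it e.g. by requiring ∫_0^5 u dx = 0).


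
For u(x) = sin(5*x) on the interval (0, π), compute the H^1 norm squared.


||u||_{H^1(0,π)}^2 = 13*π

u'(x) = 5*cos(5*x).
Expand u² and (u')² and integrate term by term on (0, π), using: for integers n ≥ 1, ∫_0^π sin²(nx) dx = ∫_0^π cos²(nx) dx = π/2; for n ≠ n', ∫_0^π sin(nx)sin(n'x) dx = ∫_0^π cos(nx)cos(n'x) dx = 0; and by product-to-sum, ∫_0^π sin(nx)cos(n'x) dx = ½∫_0^π [sin((n+n')x) + sin((n−n')x)] dx, which is 0 when n+n' is even and 2n/(n²−n'²) when n+n' is odd (it need not vanish on (0, π)).
  u² squared terms: (1)²·∫sin(5x)² dx = 1·π/2 = π/2.
  So ∫_0^π u² dx = π/2.
  (u')² squared terms: (5)²·∫cos(5x)² dx = 25·π/2 = 25*π/2.
  So ∫_0^π (u')² dx = 25*π/2.
||u||_{H^1}^2 = (π/2) + (25*π/2) = 13*π.


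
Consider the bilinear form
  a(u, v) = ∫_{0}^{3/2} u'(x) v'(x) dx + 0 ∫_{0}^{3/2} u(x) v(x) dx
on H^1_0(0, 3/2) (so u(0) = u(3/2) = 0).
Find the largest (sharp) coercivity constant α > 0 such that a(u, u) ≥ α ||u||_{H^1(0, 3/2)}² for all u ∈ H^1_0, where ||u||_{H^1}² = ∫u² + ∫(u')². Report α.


α = 4*π^2/(9 + 4*π^2)

Coercivity of a(·,·) on H^1_0(0, 3/2) means a(u, u) ≥ α ||u||_{H^1}² for every u ∈ H^1_0.
The interval has length L = 3/2, and Poincaré/coercivity depend only on L. Here a(u, u) = ∫(u')² + (0)·∫u².
Here c = 0, so a(u,u) = ∫(u')² alone. The condition a(u,u) ≥ α||u||_{H^1}² reads (1−α)∫(u')² ≥ (α−c)∫u². Any admissible α is ≤ 1 (rapidly oscillating u have ∫u²/∫(u')² → 0), and α = 1 would force 0 ≥ (1−c)∫u², impossible since c < 1; so 1−α > 0. By the sharp Poincaré inequality on H^1_0 of an interval of length L, ∫(u')² ≥ (π/L)²∫u² with equality for the first sine mode sin(π(x−x₀)/L) (x₀ the left endpoint), so the inequality holds for all u iff (1−α)(π/L)² ≥ α − c, i.e. α ≤ ((π/L)² + c)/((π/L)² + 1) = (1 + c(L/π)²)/(1 + (L/π)²). (Direct route, valid since c ≤ 0: Poincaré gives c∫u² ≥ c(L/π)²∫(u')², so a(u,u) ≥ (1 + c(L/π)²)∫(u')², while ||u||_{H^1}² ≤ (1 + (L/π)²)∫(u')²; dividing yields the same α.) With (π/L)² = 4*π^2/9 and c = 0, the largest admissible constant is α = ((π/L)² + c)/((π/L)² + 1).
Simplifying, α = 4*π^2/(9 + 4*π^2).


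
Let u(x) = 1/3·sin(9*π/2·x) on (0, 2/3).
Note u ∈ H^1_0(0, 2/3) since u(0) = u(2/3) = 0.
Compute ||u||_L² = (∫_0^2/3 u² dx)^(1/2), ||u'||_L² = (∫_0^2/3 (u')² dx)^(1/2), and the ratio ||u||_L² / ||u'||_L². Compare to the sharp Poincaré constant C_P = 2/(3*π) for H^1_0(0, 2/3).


||u||_L² / ||u'||_L² = 2/(9*π) < C_P = 2/(3*π).

u(x) = 1/3·sin(9*π/2·x), so u'(x) = 3*π*cos(9*π*x/2)/2.
Writing u(x) = A·sin(kπx/L) with A = 1/3 and k = 3, use ∫_0^L sin²(kπx/L) dx = L/2 and ∫_0^L cos²(kπx/L) dx = L/2.
u² = 1/9·sin²(9*π/2·x) and (u')² = 9*π^2/4·cos²(9*π/2·x), and each of sin², cos² integrates to L/2 = 1/3 over (0, 2/3).
∫_0^2/3 u² dx = 1/27, so ||u||_L² = sqrt(3)/9.
∫_0^2/3 (u')² dx = 3*π^2/4, so ||u'||_L² = sqrt(3)*π/2.
Ratio ||u||_L² / ||u'||_L² = 2/(9*π).
Sharp Poincaré constant on H^1_0(0, 2/3) is C_P = L/π = 2/(3*π), achieved by sin(3*π/2·x).
This is the k = 3 harmonic; the ratio L/(kπ) is strictly less than C_P = L/π, consistent with the sharp inequality ||u||_L² ≤ C_P ||u'||_L².


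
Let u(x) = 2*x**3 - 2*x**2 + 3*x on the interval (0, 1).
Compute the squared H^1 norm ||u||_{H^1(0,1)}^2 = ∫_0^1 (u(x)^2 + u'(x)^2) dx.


||u||_{H^1}^2 = 419/35

The H^1 norm (squared) on an interval (0, L) is
  ||u||_{H^1}^2 = ∫_0^L u(x)^2 dx + ∫_0^L u'(x)^2 dx.
Compute u'(x) = 6*x**2 - 4*x + 3.
Then u(x)^2 = 4*x**6 - 8*x**5 + 16*x**4 - 12*x**3 + 9*x**2 and u'(x)^2 = 36*x**4 - 48*x**3 + 52*x**2 - 24*x + 9.
Integrate each monomial from 0 to 1 using ∫_0^1 c·x^n dx = c·1^(n+1)/(n+1):
  ∫_0^1 u(x)^2 dx = ∫_0^1 (4*x^6 - 8*x^5 + 16*x^4 - 12*x^3 + 9*x^2) dx. Term by term:
    ∫_0^1 4*x^6 dx = 4/7;  ∫_0^1 -8*x^5 dx = -4/3;  ∫_0^1 16*x^4 dx = 16/5;
    ∫_0^1 -12*x^3 dx = -3;  ∫_0^1 9*x^2 dx = 3.
  Sum: 4/7 − 4/3 + 16/5 − 3 + 3 = 256/105.
  ∫_0^1 u'(x)^2 dx = ∫_0^1 (36*x^4 - 48*x^3 + 52*x^2 - 24*x + 9) dx. Term by term:
    ∫_0^1 36*x^4 dx = 36/5;  ∫_0^1 -48*x^3 dx = -12;  ∫_0^1 52*x^2 dx = 52/3;
    ∫_0^1 -24*x dx = -12;  ∫_0^1 9 dx = 9.
  Sum: 36/5 − 12 + 52/3 − 12 + 9 = 143/15.
Adding: ||u||_{H^1}^2 = 256/105 + 143/15 = 419/35.


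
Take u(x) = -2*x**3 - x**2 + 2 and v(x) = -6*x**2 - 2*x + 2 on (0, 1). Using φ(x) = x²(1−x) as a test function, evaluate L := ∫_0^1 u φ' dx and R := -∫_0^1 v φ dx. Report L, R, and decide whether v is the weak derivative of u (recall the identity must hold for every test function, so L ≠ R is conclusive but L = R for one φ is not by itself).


LHS = 3/10, RHS = 2/15. No, v is not the weak derivative of u.

u(x) = -2*x**3 - x**2 + 2, classical derivative u'(x) = -6*x**2 - 2*x.
φ(x) = x²(1−x), so φ'(x) = x*(2 - 3*x).
Note φ(0) = φ(1) = 0, so the boundary term u·φ vanishes.
LHS = ∫_0^1 u(x) φ'(x) dx = ∫_0^1 (6*x^5 - x^4 - 2*x^3 - 6*x^2 + 4*x) dx. Term by term:
  ∫_0^1 6*x^5 dx = 1;  ∫_0^1 -x^4 dx = -1/5;  ∫_0^1 -2*x^3 dx = -1/2;
  ∫_0^1 -6*x^2 dx = -2;  ∫_0^1 4*x dx = 2.
Sum: 1 − 1/5 − 1/2 − 2 + 2 = 3/10.
So LHS = 3/10.
∫_0^1 v(x) φ(x) dx = ∫_0^1 (6*x^5 - 4*x^4 - 4*x^3 + 2*x^2) dx. Term by term:
  ∫_0^1 6*x^5 dx = 1;  ∫_0^1 -4*x^4 dx = -4/5;  ∫_0^1 -4*x^3 dx = -1;
  ∫_0^1 2*x^2 dx = 2/3.
Sum: 1 − 4/5 − 1 + 2/3 = -2/15.
So RHS = -∫_0^1 v(x) φ(x) dx = 2/15.
LHS − RHS = 1/6 ≠ 0, so the identity fails.
(For a valid weak derivative the identity must hold for EVERY test function, in particular this one. The failure shows v is NOT the weak derivative of u.)
Correct weak derivative would be u'(x) = -6*x**2 - 2*x.


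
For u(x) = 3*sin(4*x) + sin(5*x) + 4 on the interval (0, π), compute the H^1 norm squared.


||u||_{H^1(0,π)}^2 = 16/5 + 211*π/2

u'(x) = 12*cos(4*x) + 5*cos(5*x).
Expand u² and (u')² and integrate term by term on (0, π), using: for integers n ≥ 1, ∫_0^π sin²(nx) dx = ∫_0^π cos²(nx) dx = π/2; for n ≠ n', ∫_0^π sin(nx)sin(n'x) dx = ∫_0^π cos(nx)cos(n'x) dx = 0; and by product-to-sum, ∫_0^π sin(nx)cos(n'x) dx = ½∫_0^π [sin((n+n')x) + sin((n−n')x)] dx, which is 0 when n+n' is even and 2n/(n²−n'²) when n+n' is odd (it need not vanish on (0, π)). For the constant mode: ∫_0^π 1 dx = π, ∫_0^π cos(nx) dx = 0, ∫_0^π sin(nx) dx = (1−(−1)^n)/n.
  u² squared terms: (4)²·∫1 dx = 16·π = 16*π;  (3)²·∫sin(4x)² dx = 9·π/2 = 9*π/2;  (1)²·∫sin(5x)² dx = 1·π/2 = π/2.
  u² cross terms: 2·(4)·(3)·∫1·sin(4x) dx = 24·(0) = 0;  2·(4)·(1)·∫1·sin(5x) dx = 8·(2/5) = 16/5;  2·(3)·(1)·∫sin(4x)·sin(5x) dx = 6·(0) = 0.
  So ∫_0^π u² dx = 16*π + 9*π/2 + π/2 + 0 + 16/5 + 0 = 16/5 + 21*π.
  (u')² squared terms: (5)²·∫cos(5x)² dx = 25·π/2 = 25*π/2;  (12)²·∫cos(4x)² dx = 144·π/2 = 72*π.
  (u')² cross terms: 2·(5)·(12)·∫cos(5x)·cos(4x) dx = 120·(0) = 0.
  So ∫_0^π (u')² dx = 25*π/2 + 72*π + 0 = 169*π/2.
||u||_{H^1}^2 = (16/5 + 21*π) + (169*π/2) = 16/5 + 211*π/2.
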